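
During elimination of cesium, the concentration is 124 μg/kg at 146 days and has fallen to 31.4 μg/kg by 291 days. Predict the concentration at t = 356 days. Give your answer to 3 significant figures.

17.0 μg/kg

Over Δt = 291 − 146 = 145 days, the level fell by a factor of 124/31.4 ≈ 3.949.
n = log₂(3.949) ≈ 1.9815 half-lives, so t½ = 145/1.9815 ≈ 73.177 days.
From t = 291 to t = 356: 31.4 × (1/2)^((356−291)/73.177) ≈ 16.964 μg/kg.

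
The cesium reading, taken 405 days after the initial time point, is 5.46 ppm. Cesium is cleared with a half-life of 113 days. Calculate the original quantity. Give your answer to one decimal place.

Number of half-lives elapsed: n = 405/113 ≈ 3.5841.
A₀ = A × 2^n = 5.46 × 2^3.5841 = 5.46 × 11.993 ≈ 65.48 ppm.

65.5 ppm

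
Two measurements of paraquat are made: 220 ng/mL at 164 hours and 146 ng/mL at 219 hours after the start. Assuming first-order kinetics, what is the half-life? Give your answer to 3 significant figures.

93.0 hours

Over Δt = 219 − 164 = 55 hours, the level fell by a factor of 220/146 ≈ 1.5068.
n = log₂(1.5068) ≈ 0.59154 half-lives, so t½ = 55/0.59154 ≈ 92.978 hours.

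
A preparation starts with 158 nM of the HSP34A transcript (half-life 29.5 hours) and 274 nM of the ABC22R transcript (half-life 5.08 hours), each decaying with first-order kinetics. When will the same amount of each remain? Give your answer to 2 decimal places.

Set 158·(1/2)^(t/29.5) = 274·(1/2)^(t/5.08).
Taking log₂: log₂(158/274) = t·(1/29.5 − 1/5.08).
log₂(0.57664) = -0.79425; 1/29.5 − 1/5.08 = -0.16295.
t = -0.79425 / -0.16295 ≈ 4.8741 hours.

4.87 hours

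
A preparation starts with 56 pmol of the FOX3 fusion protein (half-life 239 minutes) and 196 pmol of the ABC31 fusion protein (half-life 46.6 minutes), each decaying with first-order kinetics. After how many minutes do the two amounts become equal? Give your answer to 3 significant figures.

105 minutes

Set 56·(1/2)^(t/239) = 196·(1/2)^(t/46.6).
Taking log₂: log₂(56/196) = t·(1/239 − 1/46.6).
log₂(0.28571) = -1.8074; 1/239 − 1/46.6 = -0.017275.
t = -1.8074 / -0.017275 ≈ 104.62 minutes.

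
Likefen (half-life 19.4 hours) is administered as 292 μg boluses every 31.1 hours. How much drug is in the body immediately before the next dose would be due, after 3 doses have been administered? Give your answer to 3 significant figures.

138 μg

The 3 doses were given 93.3, 62.2, 31.1 hours ago.
Total = 292·(1/2)^(93.3/19.4) + 292·(1/2)^(62.2/19.4) + 292·(1/2)^(31.1/19.4)
      = 10.415 + 31.639 + 96.118 ≈ 138.17 μg.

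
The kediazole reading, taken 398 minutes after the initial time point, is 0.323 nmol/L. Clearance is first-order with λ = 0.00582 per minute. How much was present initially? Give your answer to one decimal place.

t½ = ln 2 / λ = 0.69315 / 0.00582 ≈ 119.1 minutes.
Number of half-lives elapsed: n = 398/119.1 ≈ 3.3418.
A₀ = A × 2^n = 0.323 × 2^3.3418 = 0.323 × 10.139 ≈ 3.2748 nmol/L.

3.3 nmol/L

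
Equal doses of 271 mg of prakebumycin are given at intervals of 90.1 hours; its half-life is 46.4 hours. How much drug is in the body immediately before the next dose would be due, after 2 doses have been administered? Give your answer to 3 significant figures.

88.9 mg

The 2 doses were given 180.2, 90.1 hours ago.
Total = 271·(1/2)^(180.2/46.4) + 271·(1/2)^(90.1/46.4)
      = 18.36 + 70.538 ≈ 88.899 mg.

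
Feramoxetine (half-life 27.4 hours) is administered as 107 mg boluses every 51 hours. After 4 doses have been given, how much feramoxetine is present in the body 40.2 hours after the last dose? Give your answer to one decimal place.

The 4 doses were given 193.2, 142.2, 91.2, 40.2 hours ago.
Total = 107·(1/2)^(193.2/27.4) + 107·(1/2)^(142.2/27.4) + 107·(1/2)^(91.2/27.4) + 107·(1/2)^(40.2/27.4)
      = 0.80685 + 2.9316 + 10.652 + 38.701 ≈ 53.091 mg.

53.1 mg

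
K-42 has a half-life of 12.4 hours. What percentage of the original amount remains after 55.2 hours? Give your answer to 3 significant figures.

4.57%

n = 55.2/12.4 ≈ 4.4516 half-lives.
Fraction remaining = (1/2)^4.4516 ≈ 0.045702, i.e. 4.5702%.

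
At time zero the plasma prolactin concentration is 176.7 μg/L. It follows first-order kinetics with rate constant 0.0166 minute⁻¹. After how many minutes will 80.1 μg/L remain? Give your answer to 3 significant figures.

t½ = ln 2 / k = 0.69315 / 0.0166 ≈ 41.756 minutes.
Fraction remaining = 80.1/176.7 ≈ 0.45331.
n = log₂(176.7/80.1) = ln(2.206)/ln 2 ≈ 1.1414 half-lives.
t = n × t½ = 1.1414 × 41.756 ≈ 47.661 minutes.

47.7 minutes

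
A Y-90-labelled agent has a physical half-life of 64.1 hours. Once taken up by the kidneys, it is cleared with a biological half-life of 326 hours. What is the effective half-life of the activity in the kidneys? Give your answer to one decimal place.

53.6 hours

1/t_eff = 1/t_phys + 1/t_biol = 1/64.1 + 1/326 = 0.018668 per hour.
t_eff = 64.1 × 326 / (64.1 + 326) ≈ 53.567 hours.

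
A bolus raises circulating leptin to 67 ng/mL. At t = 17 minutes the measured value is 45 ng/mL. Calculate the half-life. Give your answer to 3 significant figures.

A/A₀ = 45/67 ≈ 0.67164.
n = log₂(1.4889) ≈ 0.57424 half-lives elapsed in 17 minutes.
t½ = 17/0.57424 ≈ 29.605 minutes.

29.6 minutes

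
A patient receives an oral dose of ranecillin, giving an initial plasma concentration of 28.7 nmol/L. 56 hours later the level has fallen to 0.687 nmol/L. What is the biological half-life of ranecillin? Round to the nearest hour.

A/A₀ = 0.687/28.7 ≈ 0.023937.
n = log₂(41.776) ≈ 5.3846 half-lives elapsed in 56 hours.
t½ = 56/5.3846 ≈ 10.4 hours.

10 hours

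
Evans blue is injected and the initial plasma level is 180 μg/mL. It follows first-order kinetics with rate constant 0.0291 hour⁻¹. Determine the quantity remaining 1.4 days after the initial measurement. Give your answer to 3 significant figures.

67.7 μg/mL

t½ = ln 2 / k = 0.69315 / 0.0291 ≈ 23.819 hours.
Convert the elapsed time: 1.4 days = 33.6 hours.
Number of half-lives: n = 33.6/23.819 ≈ 1.4106.
Remaining = 180 × (1/2)^1.4106 = 180 × 0.37615 ≈ 67.707 μg/mL.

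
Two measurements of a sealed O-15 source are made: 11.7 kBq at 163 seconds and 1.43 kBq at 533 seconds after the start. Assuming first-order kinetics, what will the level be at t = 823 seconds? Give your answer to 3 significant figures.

Over Δt = 533 − 163 = 370 seconds, the level fell by a factor of 11.7/1.43 ≈ 8.1818.
n = log₂(8.1818) ≈ 3.0324 half-lives, so t½ = 370/3.0324 ≈ 122.01 seconds.
From t = 533 to t = 823: 1.43 × (1/2)^((823−533)/122.01) ≈ 0.27533 kBq.

0.275 kBq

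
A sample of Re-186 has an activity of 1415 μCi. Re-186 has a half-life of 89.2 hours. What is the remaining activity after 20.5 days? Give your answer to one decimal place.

Convert the elapsed time: 20.5 days = 492 hours.
Number of half-lives: n = 492/89.2 ≈ 5.5157.
Remaining = 1415 × (1/2)^5.5157 = 1415 × 0.021858 ≈ 30.929 μCi.

30.9 μCi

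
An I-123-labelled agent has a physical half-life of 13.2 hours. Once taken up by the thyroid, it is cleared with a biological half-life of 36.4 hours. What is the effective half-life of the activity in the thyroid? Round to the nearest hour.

10 hours

1/t_eff = 1/t_phys + 1/t_biol = 1/13.2 + 1/36.4 = 0.10323 per hour.
t_eff = 13.2 × 36.4 / (13.2 + 36.4) ≈ 9.6871 hours.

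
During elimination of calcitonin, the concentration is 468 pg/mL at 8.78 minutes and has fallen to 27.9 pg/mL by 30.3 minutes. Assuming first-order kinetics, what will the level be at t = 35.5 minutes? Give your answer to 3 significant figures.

Over Δt = 30.3 − 8.78 = 21.52 minutes, the level fell by a factor of 468/27.9 ≈ 16.774.
n = log₂(16.774) ≈ 4.0682 half-lives, so t½ = 21.52/4.0682 ≈ 5.2898 minutes.
From t = 30.3 to t = 35.5: 27.9 × (1/2)^((35.5−30.3)/5.2898) ≈ 14.115 pg/mL.

14.1 pg/mL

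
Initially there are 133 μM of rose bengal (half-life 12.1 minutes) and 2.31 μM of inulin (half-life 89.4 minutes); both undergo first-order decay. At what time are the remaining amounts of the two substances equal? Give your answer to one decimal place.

Set 133·(1/2)^(t/12.1) = 2.31·(1/2)^(t/89.4).
Taking log₂: log₂(133/2.31) = t·(1/12.1 − 1/89.4).
log₂(57.576) = 5.8474; 1/12.1 − 1/89.4 = 0.071459.
t = 5.8474 / 0.071459 ≈ 81.829 minutes.

81.8 minutes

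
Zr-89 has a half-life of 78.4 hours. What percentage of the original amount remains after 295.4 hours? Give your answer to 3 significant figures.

7.34%

n = 295.4/78.4 ≈ 3.7679 half-lives.
Fraction remaining = (1/2)^3.7679 ≈ 0.073411, i.e. 7.3411%.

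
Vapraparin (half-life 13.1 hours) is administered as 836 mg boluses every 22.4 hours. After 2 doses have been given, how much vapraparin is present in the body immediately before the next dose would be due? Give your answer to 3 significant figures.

334 mg

The 2 doses were given 44.8, 22.4 hours ago.
Total = 836·(1/2)^(44.8/13.1) + 836·(1/2)^(22.4/13.1)
      = 78.114 + 255.55 ≈ 333.66 mg.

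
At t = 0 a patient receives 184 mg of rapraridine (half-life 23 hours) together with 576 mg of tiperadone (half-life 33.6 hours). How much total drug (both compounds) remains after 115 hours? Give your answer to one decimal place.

rapraridine: 184 × (1/2)^(115/23) = 184 × (1/2)^5 ≈ 5.75 mg.
tiperadone: 576 × (1/2)^(115/33.6) = 576 × (1/2)^3.4226 ≈ 53.717 mg.
Total = 5.75 + 53.717 ≈ 59.467 mg.

59.5 mg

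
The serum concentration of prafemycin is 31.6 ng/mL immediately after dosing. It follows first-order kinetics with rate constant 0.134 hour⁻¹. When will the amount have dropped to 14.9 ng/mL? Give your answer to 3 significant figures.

5.61 hours

t½ = ln 2 / λ = 0.69315 / 0.134 ≈ 5.1727 hours.
Fraction remaining = 14.9/31.6 ≈ 0.47152.
n = log₂(31.6/14.9) = ln(2.1208)/ln 2 ≈ 1.0846 half-lives.
t = n × t½ = 1.0846 × 5.1727 ≈ 5.6104 hours.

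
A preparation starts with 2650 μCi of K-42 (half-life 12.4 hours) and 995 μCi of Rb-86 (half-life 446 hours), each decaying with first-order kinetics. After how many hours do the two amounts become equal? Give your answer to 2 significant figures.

18 hours

Set 2650·(1/2)^(t/12.4) = 995·(1/2)^(t/446).
Taking log₂: log₂(2650/995) = t·(1/12.4 − 1/446).
log₂(2.6633) = 1.4132; 1/12.4 − 1/446 = 0.078403.
t = 1.4132 / 0.078403 ≈ 18.025 hours.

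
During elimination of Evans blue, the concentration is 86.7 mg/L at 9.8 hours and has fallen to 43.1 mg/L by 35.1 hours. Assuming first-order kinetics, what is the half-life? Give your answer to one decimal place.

Over Δt = 35.1 − 9.8 = 25.3 hours, the level fell by a factor of 86.7/43.1 ≈ 2.0116.
n = log₂(2.0116) ≈ 1.0083 half-lives, so t½ = 25.3/1.0083 ≈ 25.091 hours.

25.1 hours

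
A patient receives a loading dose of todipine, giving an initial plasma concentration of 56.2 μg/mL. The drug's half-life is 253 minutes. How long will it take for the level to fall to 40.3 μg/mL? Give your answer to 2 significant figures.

Fraction remaining = 40.3/56.2 ≈ 0.71708.
n = log₂(56.2/40.3) = ln(1.3945)/ln 2 ≈ 0.47979 half-lives.
t = n × t½ = 0.47979 × 253 ≈ 121.39 minutes.

120 minutes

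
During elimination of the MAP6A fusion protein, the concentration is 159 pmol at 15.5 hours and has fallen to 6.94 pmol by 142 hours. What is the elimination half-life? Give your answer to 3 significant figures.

Over Δt = 142 − 15.5 = 126.5 hours, the level fell by a factor of 159/6.94 ≈ 22.911.
n = log₂(22.911) ≈ 4.5179 half-lives, so t½ = 126.5/4.5179 ≈ 27.999 hours.

28.0 hours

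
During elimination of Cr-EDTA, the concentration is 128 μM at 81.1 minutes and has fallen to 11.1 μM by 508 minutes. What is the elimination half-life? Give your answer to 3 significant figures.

121 minutes

Over Δt = 508 − 81.1 = 426.9 minutes, the level fell by a factor of 128/11.1 ≈ 11.532.
n = log₂(11.532) ≈ 3.5275 half-lives, so t½ = 426.9/3.5275 ≈ 121.02 minutes.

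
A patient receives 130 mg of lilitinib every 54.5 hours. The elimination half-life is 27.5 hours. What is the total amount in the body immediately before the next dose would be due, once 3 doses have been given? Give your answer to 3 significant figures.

43.4 mg

The 3 doses were given 163.5, 109, 54.5 hours ago.
Total = 130·(1/2)^(163.5/27.5) + 130·(1/2)^(109/27.5) + 130·(1/2)^(54.5/27.5)
      = 2.1095 + 8.3324 + 32.912 ≈ 43.354 mg.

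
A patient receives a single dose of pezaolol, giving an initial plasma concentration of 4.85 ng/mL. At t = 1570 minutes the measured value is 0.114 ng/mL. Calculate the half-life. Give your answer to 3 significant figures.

290 minutes

A/A₀ = 0.114/4.85 ≈ 0.023505.
n = log₂(42.544) ≈ 5.4109 half-lives elapsed in 1570 minutes.
t½ = 1570/5.4109 ≈ 290.16 minutes.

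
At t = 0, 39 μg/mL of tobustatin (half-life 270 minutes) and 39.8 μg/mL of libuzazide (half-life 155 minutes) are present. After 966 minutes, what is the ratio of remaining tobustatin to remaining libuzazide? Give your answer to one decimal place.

tobustatin: 39 × (1/2)^(966/270) = 39 × (1/2)^3.5778 ≈ 3.2662 μg/mL.
libuzazide: 39.8 × (1/2)^(966/155) = 39.8 × (1/2)^6.2323 ≈ 0.5294 μg/mL.
Ratio ≈ 3.2662 / 0.5294 ≈ 6.1696.

6.2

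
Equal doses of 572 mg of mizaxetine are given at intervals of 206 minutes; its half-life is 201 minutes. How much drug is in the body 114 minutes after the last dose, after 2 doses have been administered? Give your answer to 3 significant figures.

The 2 doses were given 320, 114 minutes ago.
Total = 572·(1/2)^(320/201) + 572·(1/2)^(114/201)
      = 189.73 + 386.07 ≈ 575.8 mg.

576 mg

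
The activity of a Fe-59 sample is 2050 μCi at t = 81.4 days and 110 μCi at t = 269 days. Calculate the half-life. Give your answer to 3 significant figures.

44.5 days

Over Δt = 269 − 81.4 = 187.6 days, the level fell by a factor of 2050/110 ≈ 18.636.
n = log₂(18.636) ≈ 4.22 half-lives, so t½ = 187.6/4.22 ≈ 44.454 days.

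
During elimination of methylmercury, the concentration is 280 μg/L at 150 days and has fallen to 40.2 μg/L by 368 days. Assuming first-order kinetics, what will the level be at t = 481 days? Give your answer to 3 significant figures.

Over Δt = 368 − 150 = 218 days, the level fell by a factor of 280/40.2 ≈ 6.9652.
n = log₂(6.9652) ≈ 2.8002 half-lives, so t½ = 218/2.8002 ≈ 77.853 days.
From t = 368 to t = 481: 40.2 × (1/2)^((481−368)/77.853) ≈ 14.699 μg/L.

14.7 μg/L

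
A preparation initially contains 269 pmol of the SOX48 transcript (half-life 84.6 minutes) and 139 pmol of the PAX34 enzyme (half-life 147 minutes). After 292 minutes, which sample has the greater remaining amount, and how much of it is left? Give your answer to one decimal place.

SOX48 transcript: 269 × (1/2)^3.4515 ≈ 24.589 pmol.
PAX34 enzyme: 139 × (1/2)^1.9864 ≈ 35.079 pmol.
PAX34 enzyme has more remaining, at ≈ 35.079 pmol.

PAX34 enzyme, 35.1 pmol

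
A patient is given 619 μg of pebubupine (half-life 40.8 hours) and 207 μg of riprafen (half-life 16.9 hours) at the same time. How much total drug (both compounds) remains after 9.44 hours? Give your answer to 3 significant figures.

668 μg

pebubupine: 619 × (1/2)^(9.44/40.8) = 619 × (1/2)^0.23137 ≈ 527.28 μg.
riprafen: 207 × (1/2)^(9.44/16.9) = 207 × (1/2)^0.55858 ≈ 140.55 μg.
Total = 527.28 + 140.55 ≈ 667.83 μg.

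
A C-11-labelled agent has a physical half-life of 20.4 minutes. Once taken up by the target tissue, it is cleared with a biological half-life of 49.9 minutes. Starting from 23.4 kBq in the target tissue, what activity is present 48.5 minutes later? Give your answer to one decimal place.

1/t_eff = 1/t_phys + 1/t_biol = 1/20.4 + 1/49.9 = 0.06906 per minute.
t_eff = 20.4 × 49.9 / (20.4 + 49.9) ≈ 14.48 minutes.
Remaining = 23.4 × (1/2)^(48.5/14.48) = 23.4 × (1/2)^3.3494 ≈ 2.2959 kBq.

2.3 kBq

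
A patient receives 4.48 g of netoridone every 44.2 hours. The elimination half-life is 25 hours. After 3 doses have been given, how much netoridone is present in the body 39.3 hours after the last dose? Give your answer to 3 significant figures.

2.08 g

The 3 doses were given 127.7, 83.5, 39.3 hours ago.
Total = 4.48·(1/2)^(127.7/25) + 4.48·(1/2)^(83.5/25) + 4.48·(1/2)^(39.3/25)
      = 0.1299 + 0.44242 + 1.5068 ≈ 2.0791 g.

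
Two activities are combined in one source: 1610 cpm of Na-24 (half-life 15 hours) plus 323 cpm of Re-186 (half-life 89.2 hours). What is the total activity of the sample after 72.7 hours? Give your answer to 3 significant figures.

240 cpm

Na-24: 1610 × (1/2)^(72.7/15) = 1610 × (1/2)^4.8467 ≈ 55.954 cpm.
Re-186: 323 × (1/2)^(72.7/89.2) = 323 × (1/2)^0.81502 ≈ 183.59 cpm.
Total = 55.954 + 183.59 ≈ 239.55 cpm.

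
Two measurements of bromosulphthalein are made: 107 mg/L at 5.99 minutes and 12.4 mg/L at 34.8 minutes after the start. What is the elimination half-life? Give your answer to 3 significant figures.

9.27 minutes

Over Δt = 34.8 − 5.99 = 28.81 minutes, the level fell by a factor of 107/12.4 ≈ 8.629.
n = log₂(8.629) ≈ 3.1092 half-lives, so t½ = 28.81/3.1092 ≈ 9.2661 minutes.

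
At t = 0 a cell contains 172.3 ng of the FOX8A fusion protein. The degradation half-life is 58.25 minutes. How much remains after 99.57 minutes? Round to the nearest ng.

Number of half-lives: n = 99.57/58.25 ≈ 1.7094.
Remaining = 172.3 × (1/2)^1.7094 = 172.3 × 0.3058 ≈ 52.689 ng.

53 ng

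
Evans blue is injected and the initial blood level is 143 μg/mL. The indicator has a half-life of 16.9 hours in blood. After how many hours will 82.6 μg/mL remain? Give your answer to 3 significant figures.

Fraction remaining = 82.6/143 ≈ 0.57762.
n = log₂(143/82.6) = ln(1.7312)/ln 2 ≈ 0.7918 half-lives.
t = n × t½ = 0.7918 × 16.9 ≈ 13.381 hours.

13.4 hours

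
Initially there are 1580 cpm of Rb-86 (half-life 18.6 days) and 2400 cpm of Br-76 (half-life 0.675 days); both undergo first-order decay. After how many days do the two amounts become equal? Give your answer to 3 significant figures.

Set 1580·(1/2)^(t/18.6) = 2400·(1/2)^(t/0.675).
Taking log₂: log₂(1580/2400) = t·(1/18.6 − 1/0.675).
log₂(0.65833) = -0.60311; 1/18.6 − 1/0.675 = -1.4277.
t = -0.60311 / -1.4277 ≈ 0.42243 days.

0.422 days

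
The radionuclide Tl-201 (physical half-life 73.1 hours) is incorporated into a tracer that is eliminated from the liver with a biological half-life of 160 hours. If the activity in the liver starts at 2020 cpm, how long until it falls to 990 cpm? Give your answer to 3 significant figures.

1/t_eff = 1/t_phys + 1/t_biol = 1/73.1 + 1/160 = 0.01993 per hour.
t_eff = 73.1 × 160 / (73.1 + 160) ≈ 50.176 hours.
n = log₂(2020/990) ≈ 1.0289; t = 1.0289 × 50.176 ≈ 51.624 hours.

51.6 hours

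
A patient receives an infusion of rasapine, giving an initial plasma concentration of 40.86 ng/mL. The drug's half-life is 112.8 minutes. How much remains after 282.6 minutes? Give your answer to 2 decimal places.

7.20 ng/mL

Number of half-lives: n = 282.6/112.8 ≈ 2.5053.
Remaining = 40.86 × (1/2)^2.5053 = 40.86 × 0.17613 ≈ 7.1965 ng/mL.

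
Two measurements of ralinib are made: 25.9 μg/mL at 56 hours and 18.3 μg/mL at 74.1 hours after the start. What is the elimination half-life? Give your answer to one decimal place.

36.1 hours

Over Δt = 74.1 − 56 = 18.1 hours, the level fell by a factor of 25.9/18.3 ≈ 1.4153.
n = log₂(1.4153) ≈ 0.50111 half-lives, so t½ = 18.1/0.50111 ≈ 36.12 hours.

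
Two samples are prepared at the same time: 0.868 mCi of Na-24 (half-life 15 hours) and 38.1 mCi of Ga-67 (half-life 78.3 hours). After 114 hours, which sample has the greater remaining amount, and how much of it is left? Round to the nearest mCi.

Na-24: 0.868 × (1/2)^7.6 ≈ 0.004474 mCi.
Ga-67: 38.1 × (1/2)^1.4559 ≈ 13.888 mCi.
Ga-67 has more remaining, at ≈ 13.888 mCi.

Ga-67, 14 mCi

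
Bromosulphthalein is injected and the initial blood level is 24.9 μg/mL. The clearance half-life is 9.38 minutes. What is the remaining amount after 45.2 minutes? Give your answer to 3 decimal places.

0.882 μg/mL

Number of half-lives: n = 45.2/9.38 ≈ 4.8188.
Remaining = 24.9 × (1/2)^4.8188 = 24.9 × 0.035433 ≈ 0.88228 μg/mL.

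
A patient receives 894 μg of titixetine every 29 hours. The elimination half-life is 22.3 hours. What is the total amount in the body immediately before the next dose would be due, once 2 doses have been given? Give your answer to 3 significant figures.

The 2 doses were given 58, 29 hours ago.
Total = 894·(1/2)^(58/22.3) + 894·(1/2)^(29/22.3)
      = 147.36 + 362.96 ≈ 510.33 μg.

510 μg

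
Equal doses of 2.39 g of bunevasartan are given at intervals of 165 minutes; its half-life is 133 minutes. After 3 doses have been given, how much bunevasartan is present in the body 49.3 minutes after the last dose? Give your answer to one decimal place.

The 3 doses were given 379.3, 214.3, 49.3 minutes ago.
Total = 2.39·(1/2)^(379.3/133) + 2.39·(1/2)^(214.3/133) + 2.39·(1/2)^(49.3/133)
      = 0.33105 + 0.78227 + 1.8485 ≈ 2.9618 g.

3.0 g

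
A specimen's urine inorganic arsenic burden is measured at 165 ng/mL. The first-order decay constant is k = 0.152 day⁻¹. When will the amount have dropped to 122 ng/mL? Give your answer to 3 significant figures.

1.99 days

t½ = ln 2 / k = 0.69315 / 0.152 ≈ 4.5602 days.
Fraction remaining = 122/165 ≈ 0.73939.
n = log₂(165/122) = ln(1.3525)/ln 2 ≈ 0.43558 half-lives.
t = n × t½ = 0.43558 × 4.5602 ≈ 1.9863 days.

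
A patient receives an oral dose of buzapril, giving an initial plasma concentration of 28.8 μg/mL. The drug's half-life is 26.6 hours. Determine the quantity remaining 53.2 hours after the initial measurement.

Elapsed time is 2 half-lives (53.2/26.6).
Each half-life halves the amount: 28.8 × (1/2)^2 = 28.8/4 = 7.2 μg/mL.

7.2 μg/mL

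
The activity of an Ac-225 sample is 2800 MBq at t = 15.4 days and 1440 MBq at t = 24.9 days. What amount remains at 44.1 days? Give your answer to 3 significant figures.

376 MBq

Over Δt = 24.9 − 15.4 = 9.5 days, the level fell by a factor of 2800/1440 ≈ 1.9444.
n = log₂(1.9444) ≈ 0.95936 half-lives, so t½ = 9.5/0.95936 ≈ 9.9025 days.
From t = 24.9 to t = 44.1: 1440 × (1/2)^((44.1−24.9)/9.9025) ≈ 375.57 MBq.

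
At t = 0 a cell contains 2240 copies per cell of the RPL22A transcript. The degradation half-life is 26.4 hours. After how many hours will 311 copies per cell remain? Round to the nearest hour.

75 hours

Fraction remaining = 311/2240 ≈ 0.13884.
n = log₂(2240/311) = ln(7.2026)/ln 2 ≈ 2.8485 half-lives.
t = n × t½ = 2.8485 × 26.4 ≈ 75.201 hours.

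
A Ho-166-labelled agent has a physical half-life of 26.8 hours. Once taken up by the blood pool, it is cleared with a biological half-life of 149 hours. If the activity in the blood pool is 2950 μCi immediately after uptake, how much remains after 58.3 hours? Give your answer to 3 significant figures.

498 μCi

1/t_eff = 1/t_phys + 1/t_biol = 1/26.8 + 1/149 = 0.044025 per hour.
t_eff = 26.8 × 149 / (26.8 + 149) ≈ 22.714 hours.
Remaining = 2950 × (1/2)^(58.3/22.714) = 2950 × (1/2)^2.5666 ≈ 497.95 μCi.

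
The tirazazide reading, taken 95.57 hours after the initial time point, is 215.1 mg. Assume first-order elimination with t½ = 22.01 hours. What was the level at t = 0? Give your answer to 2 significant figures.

Number of half-lives elapsed: n = 95.57/22.01 ≈ 4.3421.
A₀ = A × 2^n = 215.1 × 2^4.3421 = 215.1 × 20.282 ≈ 4362.6 mg.

4400 mg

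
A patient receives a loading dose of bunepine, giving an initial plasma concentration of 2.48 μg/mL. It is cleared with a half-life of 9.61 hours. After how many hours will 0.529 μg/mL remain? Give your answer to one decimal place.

21.4 hours

Fraction remaining = 0.529/2.48 ≈ 0.21331.
n = log₂(2.48/0.529) = ln(4.6881)/ln 2 ≈ 2.229 half-lives.
t = n × t½ = 2.229 × 9.61 ≈ 21.421 hours.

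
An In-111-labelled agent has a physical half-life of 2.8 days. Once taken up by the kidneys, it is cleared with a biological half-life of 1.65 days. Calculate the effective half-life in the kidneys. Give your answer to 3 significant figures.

1/t_eff = 1/t_phys + 1/t_biol = 1/2.8 + 1/1.65 = 0.9632 per day.
t_eff = 2.8 × 1.65 / (2.8 + 1.65) ≈ 1.0382 days.

1.04 days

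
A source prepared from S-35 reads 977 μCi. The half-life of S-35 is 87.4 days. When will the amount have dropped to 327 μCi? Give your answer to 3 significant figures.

Fraction remaining = 327/977 ≈ 0.3347.
n = log₂(977/327) = ln(2.9878)/ln 2 ≈ 1.5791 half-lives.
t = n × t½ = 1.5791 × 87.4 ≈ 138.01 days.

138 days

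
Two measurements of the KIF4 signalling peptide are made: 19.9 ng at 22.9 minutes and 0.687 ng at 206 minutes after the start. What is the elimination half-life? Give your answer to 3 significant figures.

Over Δt = 206 − 22.9 = 183.1 minutes, the level fell by a factor of 19.9/0.687 ≈ 28.967.
n = log₂(28.967) ≈ 4.8563 half-lives, so t½ = 183.1/4.8563 ≈ 37.703 minutes.

37.7 minutes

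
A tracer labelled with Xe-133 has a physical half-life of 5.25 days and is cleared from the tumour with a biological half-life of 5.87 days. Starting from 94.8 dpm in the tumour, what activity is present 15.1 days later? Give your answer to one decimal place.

2.2 dpm

1/t_eff = 1/t_phys + 1/t_biol = 1/5.25 + 1/5.87 = 0.36083 per day.
t_eff = 5.25 × 5.87 / (5.25 + 5.87) ≈ 2.7714 days.
Remaining = 94.8 × (1/2)^(15.1/2.7714) = 94.8 × (1/2)^5.4486 ≈ 2.1708 dpm.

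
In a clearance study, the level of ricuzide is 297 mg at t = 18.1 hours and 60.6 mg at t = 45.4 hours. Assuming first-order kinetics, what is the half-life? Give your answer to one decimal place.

11.9 hours

Over Δt = 45.4 − 18.1 = 27.3 hours, the level fell by a factor of 297/60.6 ≈ 4.901.
n = log₂(4.901) ≈ 2.2931 half-lives, so t½ = 27.3/2.2931 ≈ 11.905 hours.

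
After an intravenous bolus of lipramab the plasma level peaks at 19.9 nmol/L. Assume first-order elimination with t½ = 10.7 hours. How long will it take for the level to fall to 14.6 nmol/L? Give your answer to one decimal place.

Fraction remaining = 14.6/19.9 ≈ 0.73367.
n = log₂(19.9/14.6) = ln(1.363)/ln 2 ≈ 0.4468 half-lives.
t = n × t½ = 0.4468 × 10.7 ≈ 4.7808 hours.

4.8 hours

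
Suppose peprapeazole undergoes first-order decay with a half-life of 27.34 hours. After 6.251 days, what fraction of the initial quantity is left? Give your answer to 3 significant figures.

6.251 days = 150.024 hours.
n = 150.024/27.34 ≈ 5.4873 half-lives.
Fraction remaining = (1/2)^5.4873 ≈ 0.022292.

0.0223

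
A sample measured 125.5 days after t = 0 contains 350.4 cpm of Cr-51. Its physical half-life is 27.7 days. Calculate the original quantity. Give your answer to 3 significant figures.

8100 cpm

Number of half-lives elapsed: n = 125.5/27.7 ≈ 4.5307.
A₀ = A × 2^n = 350.4 × 2^4.5307 = 350.4 × 23.114 ≈ 8099.1 cpm.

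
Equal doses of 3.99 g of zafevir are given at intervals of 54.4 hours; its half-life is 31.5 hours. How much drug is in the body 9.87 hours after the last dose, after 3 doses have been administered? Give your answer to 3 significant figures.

4.47 g

The 3 doses were given 118.67, 64.27, 9.87 hours ago.
Total = 3.99·(1/2)^(118.67/31.5) + 3.99·(1/2)^(64.27/31.5) + 3.99·(1/2)^(9.87/31.5)
      = 0.29302 + 0.97001 + 3.2111 ≈ 4.4741 g.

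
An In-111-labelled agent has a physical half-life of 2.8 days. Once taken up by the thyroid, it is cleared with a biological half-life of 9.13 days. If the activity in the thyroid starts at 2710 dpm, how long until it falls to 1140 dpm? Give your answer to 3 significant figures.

2.68 days

1/t_eff = 1/t_phys + 1/t_biol = 1/2.8 + 1/9.13 = 0.46667 per day.
t_eff = 2.8 × 9.13 / (2.8 + 9.13) ≈ 2.1428 days.
n = log₂(2710/1140) ≈ 1.2493; t = 1.2493 × 2.1428 ≈ 2.677 days.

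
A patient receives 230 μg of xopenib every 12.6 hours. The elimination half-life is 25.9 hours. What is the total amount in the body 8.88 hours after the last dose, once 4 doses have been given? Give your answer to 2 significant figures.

470 μg

The 4 doses were given 46.68, 34.08, 21.48, 8.88 hours ago.
Total = 230·(1/2)^(46.68/25.9) + 230·(1/2)^(34.08/25.9) + 230·(1/2)^(21.48/25.9) + 230·(1/2)^(8.88/25.9)
      = 65.944 + 92.39 + 129.44 + 181.35 ≈ 469.12 μg.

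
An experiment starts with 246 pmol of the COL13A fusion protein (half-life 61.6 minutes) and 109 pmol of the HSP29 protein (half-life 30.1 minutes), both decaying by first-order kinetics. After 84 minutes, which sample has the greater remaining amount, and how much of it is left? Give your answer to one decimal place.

COL13A fusion protein, 95.6 pmol

COL13A fusion protein: 246 × (1/2)^1.3636 ≈ 95.596 pmol.
HSP29 protein: 109 × (1/2)^2.7907 ≈ 15.752 pmol.
COL13A fusion protein has more remaining, at ≈ 95.596 pmol.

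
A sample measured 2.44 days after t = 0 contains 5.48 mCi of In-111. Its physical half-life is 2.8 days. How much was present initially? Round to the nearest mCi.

Number of half-lives elapsed: n = 2.44/2.8 ≈ 0.87143.
A₀ = A × 2^n = 5.48 × 2^0.87143 = 5.48 × 1.8295 ≈ 10.026 mCi.

10 mCi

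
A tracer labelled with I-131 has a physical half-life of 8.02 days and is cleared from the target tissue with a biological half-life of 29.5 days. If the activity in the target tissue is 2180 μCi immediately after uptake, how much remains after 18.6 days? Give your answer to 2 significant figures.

1/t_eff = 1/t_phys + 1/t_biol = 1/8.02 + 1/29.5 = 0.15859 per day.
t_eff = 8.02 × 29.5 / (8.02 + 29.5) ≈ 6.3057 days.
Remaining = 2180 × (1/2)^(18.6/6.3057) = 2180 × (1/2)^2.9497 ≈ 282.17 μCi.

280 μCi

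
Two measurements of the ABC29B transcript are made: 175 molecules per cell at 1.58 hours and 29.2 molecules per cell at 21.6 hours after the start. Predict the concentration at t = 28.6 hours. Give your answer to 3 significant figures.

15.6 molecules per cell

Over Δt = 21.6 − 1.58 = 20.02 hours, the level fell by a factor of 175/29.2 ≈ 5.9932.
n = log₂(5.9932) ≈ 2.5833 half-lives, so t½ = 20.02/2.5833 ≈ 7.7497 hours.
From t = 21.6 to t = 28.6: 29.2 × (1/2)^((28.6−21.6)/7.7497) ≈ 15.613 molecules per cell.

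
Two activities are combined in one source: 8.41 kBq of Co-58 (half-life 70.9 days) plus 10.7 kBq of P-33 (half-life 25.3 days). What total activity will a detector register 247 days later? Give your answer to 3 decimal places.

0.764 kBq

Co-58: 8.41 × (1/2)^(247/70.9) = 8.41 × (1/2)^3.4838 ≈ 0.75175 kBq.
P-33: 10.7 × (1/2)^(247/25.3) = 10.7 × (1/2)^9.7628 ≈ 0.012316 kBq.
Total = 0.75175 + 0.012316 ≈ 0.76407 kBq.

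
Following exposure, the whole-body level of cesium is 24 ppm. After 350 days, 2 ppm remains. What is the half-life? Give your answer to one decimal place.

97.6 days

A/A₀ = 2/24 ≈ 0.083333.
n = log₂(12) ≈ 3.585 half-lives elapsed in 350 days.
t½ = 350/3.585 ≈ 97.63 days.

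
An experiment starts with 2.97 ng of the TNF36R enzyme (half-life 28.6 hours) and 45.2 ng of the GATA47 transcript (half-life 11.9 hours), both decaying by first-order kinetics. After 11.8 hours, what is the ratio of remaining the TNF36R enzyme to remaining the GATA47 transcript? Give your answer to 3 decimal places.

0.098

TNF36R enzyme: 2.97 × (1/2)^(11.8/28.6) = 2.97 × (1/2)^0.41259 ≈ 2.2313 ng.
GATA47 transcript: 45.2 × (1/2)^(11.8/11.9) = 45.2 × (1/2)^0.9916 ≈ 22.732 ng.
Ratio ≈ 2.2313 / 22.732 ≈ 0.098156.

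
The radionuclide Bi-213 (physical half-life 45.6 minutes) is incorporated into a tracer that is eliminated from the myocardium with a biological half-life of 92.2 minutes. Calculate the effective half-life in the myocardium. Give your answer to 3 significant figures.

1/t_eff = 1/t_phys + 1/t_biol = 1/45.6 + 1/92.2 = 0.032776 per minute.
t_eff = 45.6 × 92.2 / (45.6 + 92.2) ≈ 30.51 minutes.

30.5 minutes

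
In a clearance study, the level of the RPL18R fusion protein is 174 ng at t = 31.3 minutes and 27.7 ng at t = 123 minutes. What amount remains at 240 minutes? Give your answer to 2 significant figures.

Over Δt = 123 − 31.3 = 91.7 minutes, the level fell by a factor of 174/27.7 ≈ 6.2816.
n = log₂(6.2816) ≈ 2.6511 half-lives, so t½ = 91.7/2.6511 ≈ 34.589 minutes.
From t = 123 to t = 240: 27.7 × (1/2)^((240−123)/34.589) ≈ 2.656 ng.

2.7 ng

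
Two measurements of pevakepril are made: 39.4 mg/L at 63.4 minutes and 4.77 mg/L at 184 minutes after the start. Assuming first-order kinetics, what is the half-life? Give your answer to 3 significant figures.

39.6 minutes

Over Δt = 184 − 63.4 = 120.6 minutes, the level fell by a factor of 39.4/4.77 ≈ 8.26.
n = log₂(8.26) ≈ 3.0461 half-lives, so t½ = 120.6/3.0461 ≈ 39.591 minutes.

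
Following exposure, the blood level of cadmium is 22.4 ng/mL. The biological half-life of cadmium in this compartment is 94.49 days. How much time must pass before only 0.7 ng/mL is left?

472.45 days

0.7/22.4 = 1/32, so 5 half-lives have elapsed.
t = 5 × 94.49 = 472.45 days.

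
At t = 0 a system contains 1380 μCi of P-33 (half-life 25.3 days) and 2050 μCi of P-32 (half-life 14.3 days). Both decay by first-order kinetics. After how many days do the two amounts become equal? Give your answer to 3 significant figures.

18.8 days

Set 1380·(1/2)^(t/25.3) = 2050·(1/2)^(t/14.3).
Taking log₂: log₂(1380/2050) = t·(1/25.3 − 1/14.3).
log₂(0.67317) = -0.57096; 1/25.3 − 1/14.3 = -0.030404.
t = -0.57096 / -0.030404 ≈ 18.779 days.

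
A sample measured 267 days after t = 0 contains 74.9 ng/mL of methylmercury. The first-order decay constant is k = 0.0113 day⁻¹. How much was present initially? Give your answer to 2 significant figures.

1500 ng/mL

t½ = ln 2 / k = 0.69315 / 0.0113 ≈ 61.34 days.
Number of half-lives elapsed: n = 267/61.34 ≈ 4.3528.
A₀ = A × 2^n = 74.9 × 2^4.3528 = 74.9 × 20.432 ≈ 1530.4 ng/mL.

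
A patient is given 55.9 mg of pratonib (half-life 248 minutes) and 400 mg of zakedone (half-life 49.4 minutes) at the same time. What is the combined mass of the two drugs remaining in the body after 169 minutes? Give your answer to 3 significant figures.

72.2 mg

pratonib: 55.9 × (1/2)^(169/248) = 55.9 × (1/2)^0.68145 ≈ 34.856 mg.
zakedone: 400 × (1/2)^(169/49.4) = 400 × (1/2)^3.4211 ≈ 37.344 mg.
Total = 34.856 + 37.344 ≈ 72.2 mg.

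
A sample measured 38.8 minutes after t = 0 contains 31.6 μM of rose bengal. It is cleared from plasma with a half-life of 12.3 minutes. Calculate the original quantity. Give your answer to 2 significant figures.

Number of half-lives elapsed: n = 38.8/12.3 ≈ 3.1545.
A₀ = A × 2^n = 31.6 × 2^3.1545 = 31.6 × 8.9041 ≈ 281.37 μM.

280 μM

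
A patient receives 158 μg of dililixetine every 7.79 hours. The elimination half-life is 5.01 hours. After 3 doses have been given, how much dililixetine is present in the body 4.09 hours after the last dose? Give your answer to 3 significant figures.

The 3 doses were given 19.67, 11.88, 4.09 hours ago.
Total = 158·(1/2)^(19.67/5.01) + 158·(1/2)^(11.88/5.01) + 158·(1/2)^(4.09/5.01)
      = 10.394 + 30.538 + 89.723 ≈ 130.65 μg.

131 μg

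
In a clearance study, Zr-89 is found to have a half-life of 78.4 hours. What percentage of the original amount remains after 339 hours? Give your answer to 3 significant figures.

n = 339/78.4 ≈ 4.324 half-lives.
Fraction remaining = (1/2)^4.324 ≈ 0.049929, i.e. 4.9929%.

4.99%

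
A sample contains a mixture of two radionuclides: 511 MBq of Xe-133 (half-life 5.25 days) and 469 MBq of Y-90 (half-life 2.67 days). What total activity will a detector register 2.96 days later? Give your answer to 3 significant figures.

563 MBq

Xe-133: 511 × (1/2)^(2.96/5.25) = 511 × (1/2)^0.56381 ≈ 345.7 MBq.
Y-90: 469 × (1/2)^(2.96/2.67) = 469 × (1/2)^1.1086 ≈ 217.49 MBq.
Total = 345.7 + 217.49 ≈ 563.19 MBq.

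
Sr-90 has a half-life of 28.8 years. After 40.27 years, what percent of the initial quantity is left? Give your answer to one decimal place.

n = 40.27/28.8 ≈ 1.3983 half-lives.
Fraction remaining = (1/2)^1.3983 ≈ 0.37939, i.e. 37.939%.

37.9%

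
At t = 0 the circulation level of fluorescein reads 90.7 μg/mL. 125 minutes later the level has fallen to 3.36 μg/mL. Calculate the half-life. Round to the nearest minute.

A/A₀ = 3.36/90.7 ≈ 0.037045.
n = log₂(26.994) ≈ 4.7546 half-lives elapsed in 125 minutes.
t½ = 125/4.7546 ≈ 26.29 minutes.

26 minutes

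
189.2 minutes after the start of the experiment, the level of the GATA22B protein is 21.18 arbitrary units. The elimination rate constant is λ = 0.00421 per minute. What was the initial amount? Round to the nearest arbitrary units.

t½ = ln 2 / λ = 0.69315 / 0.00421 ≈ 164.64 minutes.
Number of half-lives elapsed: n = 189.2/164.64 ≈ 1.1492.
A₀ = A × 2^n = 21.18 × 2^1.1492 = 21.18 × 2.2178 ≈ 46.974 arbitrary units.

47 arbitrary units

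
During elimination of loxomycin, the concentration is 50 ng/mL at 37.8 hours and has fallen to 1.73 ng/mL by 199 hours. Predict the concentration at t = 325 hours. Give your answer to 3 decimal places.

0.125 ng/mL

Over Δt = 199 − 37.8 = 161.2 hours, the level fell by a factor of 50/1.73 ≈ 28.902.
n = log₂(28.902) ≈ 4.8531 half-lives, so t½ = 161.2/4.8531 ≈ 33.216 hours.
From t = 199 to t = 325: 1.73 × (1/2)^((325−199)/33.216) ≈ 0.12478 ng/mL.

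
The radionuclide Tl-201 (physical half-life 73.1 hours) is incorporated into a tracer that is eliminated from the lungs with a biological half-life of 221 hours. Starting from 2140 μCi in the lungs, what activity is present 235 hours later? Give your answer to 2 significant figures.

1/t_eff = 1/t_phys + 1/t_biol = 1/73.1 + 1/221 = 0.018205 per hour.
t_eff = 73.1 × 221 / (73.1 + 221) ≈ 54.931 hours.
Remaining = 2140 × (1/2)^(235/54.931) = 2140 × (1/2)^4.2781 ≈ 110.3 μCi.

110 μCi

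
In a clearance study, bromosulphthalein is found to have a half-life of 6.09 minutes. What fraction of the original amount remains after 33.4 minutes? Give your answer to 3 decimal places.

n = 33.4/6.09 ≈ 5.4844 half-lives.
Fraction remaining = (1/2)^5.4844 ≈ 0.022337.

0.022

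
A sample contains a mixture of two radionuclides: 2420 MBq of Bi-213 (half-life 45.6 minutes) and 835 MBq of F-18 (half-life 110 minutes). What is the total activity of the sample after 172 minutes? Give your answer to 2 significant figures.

Bi-213: 2420 × (1/2)^(172/45.6) = 2420 × (1/2)^3.7719 ≈ 177.15 MBq.
F-18: 835 × (1/2)^(172/110) = 835 × (1/2)^1.5636 ≈ 282.48 MBq.
Total = 177.15 + 282.48 ≈ 459.63 MBq.

460 MBq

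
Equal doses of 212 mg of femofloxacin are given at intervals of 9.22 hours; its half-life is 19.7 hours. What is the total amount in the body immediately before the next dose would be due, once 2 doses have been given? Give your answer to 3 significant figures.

264 mg

The 2 doses were given 18.44, 9.22 hours ago.
Total = 212·(1/2)^(18.44/19.7) + 212·(1/2)^(9.22/19.7)
      = 110.81 + 153.27 ≈ 264.07 mg.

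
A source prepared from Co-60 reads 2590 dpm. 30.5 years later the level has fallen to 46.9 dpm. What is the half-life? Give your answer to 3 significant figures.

A/A₀ = 46.9/2590 ≈ 0.018108.
n = log₂(55.224) ≈ 5.7872 half-lives elapsed in 30.5 years.
t½ = 30.5/5.7872 ≈ 5.2702 years.

5.27 years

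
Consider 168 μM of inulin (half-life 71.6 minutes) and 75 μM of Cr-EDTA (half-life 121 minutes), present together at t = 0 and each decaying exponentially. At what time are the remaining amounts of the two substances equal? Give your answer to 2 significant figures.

Set 168·(1/2)^(t/71.6) = 75·(1/2)^(t/121).
Taking log₂: log₂(168/75) = t·(1/71.6 − 1/121).
log₂(2.24) = 1.1635; 1/71.6 − 1/121 = 0.005702.
t = 1.1635 / 0.005702 ≈ 204.05 minutes.

200 minutes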